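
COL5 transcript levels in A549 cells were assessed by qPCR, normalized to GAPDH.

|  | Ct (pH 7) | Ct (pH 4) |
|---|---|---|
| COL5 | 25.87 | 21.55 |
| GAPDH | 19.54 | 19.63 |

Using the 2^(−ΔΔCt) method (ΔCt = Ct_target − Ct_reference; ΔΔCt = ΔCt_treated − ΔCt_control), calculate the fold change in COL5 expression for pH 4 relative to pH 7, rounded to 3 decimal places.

ΔCt(pH 7) = 25.870 − 19.540 = 6.330
ΔCt(pH 4) = 21.550 − 19.630 = 1.920
ΔΔCt = 1.920 − 6.330 = -4.410
Fold change = 2^(−(-4.410)) = 2^4.410 = 21.2590

21.259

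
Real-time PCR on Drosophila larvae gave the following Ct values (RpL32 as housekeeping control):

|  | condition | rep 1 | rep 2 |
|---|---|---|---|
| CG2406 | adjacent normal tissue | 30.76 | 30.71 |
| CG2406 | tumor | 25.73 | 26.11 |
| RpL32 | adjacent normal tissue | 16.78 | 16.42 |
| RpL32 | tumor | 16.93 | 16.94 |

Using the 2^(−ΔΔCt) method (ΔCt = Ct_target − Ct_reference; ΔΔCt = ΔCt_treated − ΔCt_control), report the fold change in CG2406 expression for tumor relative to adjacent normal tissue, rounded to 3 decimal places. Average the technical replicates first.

Mean Ct: CG2406 adjacent normal tissue 30.735; CG2406 tumor 25.920; RpL32 adjacent normal tissue 16.600; RpL32 tumor 16.935
ΔCt(adjacent normal tissue) = 30.735 − 16.600 = 14.135
ΔCt(tumor) = 25.920 − 16.935 = 8.985
ΔΔCt = 8.985 − 14.135 = -5.150
Fold change = 2^(−(-5.150)) = 2^5.150 = 35.5062

35.506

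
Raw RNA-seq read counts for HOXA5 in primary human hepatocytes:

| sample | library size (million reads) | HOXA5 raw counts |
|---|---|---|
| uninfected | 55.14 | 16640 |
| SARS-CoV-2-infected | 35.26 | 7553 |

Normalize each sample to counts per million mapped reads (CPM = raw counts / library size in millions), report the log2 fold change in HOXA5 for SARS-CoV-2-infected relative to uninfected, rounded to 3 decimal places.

CPM(uninfected) = 16640 / 55.14 = 301.7773
CPM(SARS-CoV-2-infected) = 7553 / 35.26 = 214.2087
Fold change = 214.2087 / 301.7773 = 0.70982
log2(0.70982) = -0.4945

-0.494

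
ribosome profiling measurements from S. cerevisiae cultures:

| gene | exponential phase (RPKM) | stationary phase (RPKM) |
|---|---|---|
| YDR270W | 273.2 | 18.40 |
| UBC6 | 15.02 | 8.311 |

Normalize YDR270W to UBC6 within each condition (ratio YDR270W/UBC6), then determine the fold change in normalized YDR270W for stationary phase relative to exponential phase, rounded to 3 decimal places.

YDR270W/UBC6 (exponential phase) = 273.2 / 15.02 = 18.189
YDR270W/UBC6 (stationary phase) = 18.40 / 8.311 = 2.2139
Fold change = 2.2139 / 18.189 = 0.1217

0.122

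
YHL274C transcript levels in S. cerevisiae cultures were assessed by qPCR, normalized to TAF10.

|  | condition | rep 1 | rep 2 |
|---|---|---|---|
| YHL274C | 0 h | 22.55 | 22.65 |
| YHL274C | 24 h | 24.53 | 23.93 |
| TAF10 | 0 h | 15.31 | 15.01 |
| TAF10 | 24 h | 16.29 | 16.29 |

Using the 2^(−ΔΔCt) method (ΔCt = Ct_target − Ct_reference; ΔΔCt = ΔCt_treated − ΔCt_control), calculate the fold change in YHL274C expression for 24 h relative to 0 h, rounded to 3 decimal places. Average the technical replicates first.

0.707

Mean Ct: YHL274C 0 h 22.600; YHL274C 24 h 24.230; TAF10 0 h 15.160; TAF10 24 h 16.290
ΔCt(0 h) = 22.600 − 15.160 = 7.440
ΔCt(24 h) = 24.230 − 16.290 = 7.940
ΔΔCt = 7.940 − 7.440 = 0.500
Fold change = 2^(−0.500) = 0.7071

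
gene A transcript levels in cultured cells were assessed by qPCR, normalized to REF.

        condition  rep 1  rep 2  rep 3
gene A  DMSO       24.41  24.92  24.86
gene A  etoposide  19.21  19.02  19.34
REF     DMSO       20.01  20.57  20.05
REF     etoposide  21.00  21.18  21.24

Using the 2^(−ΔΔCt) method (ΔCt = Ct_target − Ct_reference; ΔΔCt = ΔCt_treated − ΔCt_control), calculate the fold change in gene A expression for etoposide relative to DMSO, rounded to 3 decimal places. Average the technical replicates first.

Mean Ct: gene A DMSO 24.730; gene A etoposide 19.190; REF DMSO 20.210; REF etoposide 21.140
ΔCt(DMSO) = 24.730 − 20.210 = 4.520
ΔCt(etoposide) = 19.190 − 21.140 = -1.950
ΔΔCt = -1.950 − 4.520 = -6.470
Fold change = 2^(−(-6.470)) = 2^6.470 = 88.6470

88.647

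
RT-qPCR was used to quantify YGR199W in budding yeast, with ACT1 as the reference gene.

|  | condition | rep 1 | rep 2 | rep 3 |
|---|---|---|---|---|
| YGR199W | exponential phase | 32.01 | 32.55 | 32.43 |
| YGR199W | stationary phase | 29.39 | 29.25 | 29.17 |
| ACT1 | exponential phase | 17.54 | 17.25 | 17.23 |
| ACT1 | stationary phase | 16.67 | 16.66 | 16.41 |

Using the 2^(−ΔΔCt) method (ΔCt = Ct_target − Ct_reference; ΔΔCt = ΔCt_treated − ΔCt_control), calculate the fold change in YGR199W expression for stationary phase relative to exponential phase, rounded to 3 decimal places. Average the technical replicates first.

4.925

Mean Ct: YGR199W exponential phase 32.330; YGR199W stationary phase 29.270; ACT1 exponential phase 17.340; ACT1 stationary phase 16.580
ΔCt(exponential phase) = 32.330 − 17.340 = 14.990
ΔCt(stationary phase) = 29.270 − 16.580 = 12.690
ΔΔCt = 12.690 − 14.990 = -2.300
Fold change = 2^(−(-2.300)) = 2^2.300 = 4.9246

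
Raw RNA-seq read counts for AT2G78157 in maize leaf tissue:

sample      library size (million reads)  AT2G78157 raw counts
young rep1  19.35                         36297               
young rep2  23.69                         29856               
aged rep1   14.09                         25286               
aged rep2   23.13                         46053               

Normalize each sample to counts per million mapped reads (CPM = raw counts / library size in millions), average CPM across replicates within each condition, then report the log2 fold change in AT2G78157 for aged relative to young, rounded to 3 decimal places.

CPM(young rep1) = 36297 / 19.35 = 1875.8140
CPM(young rep2) = 29856 / 23.69 = 1260.2786
CPM(aged rep1) = 25286 / 14.09 = 1794.6061
CPM(aged rep2) = 46053 / 23.13 = 1991.0506
mean CPM(young) = 1568.0463; mean CPM(aged) = 1892.8283
Fold change = 1892.8283 / 1568.0463 = 1.20713
log2(1.20713) = 0.2716

0.272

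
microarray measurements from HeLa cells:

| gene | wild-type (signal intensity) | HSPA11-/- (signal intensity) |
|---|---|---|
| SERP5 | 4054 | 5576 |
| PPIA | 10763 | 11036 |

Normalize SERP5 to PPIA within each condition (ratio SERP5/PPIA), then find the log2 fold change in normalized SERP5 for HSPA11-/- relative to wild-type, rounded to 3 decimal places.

SERP5/PPIA (wild-type) = 4054 / 10763 = 0.37666
SERP5/PPIA (HSPA11-/-) = 5576 / 11036 = 0.50526
Fold change = 0.50526 / 0.37666 = 1.3414
log2(1.3414) = 0.4237

0.424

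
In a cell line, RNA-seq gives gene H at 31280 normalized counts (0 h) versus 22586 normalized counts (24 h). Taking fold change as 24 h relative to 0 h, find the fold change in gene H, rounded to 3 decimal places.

Fold change = 22586 / 31280 = 0.7221
gene H is downregulated.

0.722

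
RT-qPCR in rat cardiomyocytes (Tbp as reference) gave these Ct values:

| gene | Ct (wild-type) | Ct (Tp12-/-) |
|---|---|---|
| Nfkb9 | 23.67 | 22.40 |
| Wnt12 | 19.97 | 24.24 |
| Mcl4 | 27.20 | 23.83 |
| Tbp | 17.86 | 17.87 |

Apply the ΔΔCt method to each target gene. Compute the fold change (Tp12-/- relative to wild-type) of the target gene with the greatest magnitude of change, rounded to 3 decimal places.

0.052

Nfkb9: ΔΔCt = (22.40−17.87) − (23.67−17.86) = 4.53 − 5.81 = -1.28; fold change = 2^1.28 = 2.428
Wnt12: ΔΔCt = (24.24−17.87) − (19.97−17.86) = 6.37 − 2.11 = 4.26; fold change = 2^-4.26 = 0.052
Mcl4: ΔΔCt = (23.83−17.87) − (27.20−17.86) = 5.96 − 9.34 = -3.38; fold change = 2^3.38 = 10.411
Wnt12 has the largest |ΔΔCt| = 4.26.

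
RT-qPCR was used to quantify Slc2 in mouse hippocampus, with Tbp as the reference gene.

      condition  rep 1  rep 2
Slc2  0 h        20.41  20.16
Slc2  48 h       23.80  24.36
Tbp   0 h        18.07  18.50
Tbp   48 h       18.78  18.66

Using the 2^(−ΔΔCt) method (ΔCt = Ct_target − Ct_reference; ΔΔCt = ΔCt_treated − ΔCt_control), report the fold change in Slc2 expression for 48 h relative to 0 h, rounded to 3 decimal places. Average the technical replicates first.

0.097

Mean Ct: Slc2 0 h 20.285; Slc2 48 h 24.080; Tbp 0 h 18.285; Tbp 48 h 18.720
ΔCt(0 h) = 20.285 − 18.285 = 2.000
ΔCt(48 h) = 24.080 − 18.720 = 5.360
ΔΔCt = 5.360 − 2.000 = 3.360
Fold change = 2^(−3.360) = 0.0974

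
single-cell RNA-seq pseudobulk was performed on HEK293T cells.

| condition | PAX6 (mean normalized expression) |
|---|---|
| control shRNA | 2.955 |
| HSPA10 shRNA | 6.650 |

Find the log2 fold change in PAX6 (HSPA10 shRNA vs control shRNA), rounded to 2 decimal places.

Fold change = 6.650 / 2.955 = 2.2504
log2(2.2504) = 1.170

1.17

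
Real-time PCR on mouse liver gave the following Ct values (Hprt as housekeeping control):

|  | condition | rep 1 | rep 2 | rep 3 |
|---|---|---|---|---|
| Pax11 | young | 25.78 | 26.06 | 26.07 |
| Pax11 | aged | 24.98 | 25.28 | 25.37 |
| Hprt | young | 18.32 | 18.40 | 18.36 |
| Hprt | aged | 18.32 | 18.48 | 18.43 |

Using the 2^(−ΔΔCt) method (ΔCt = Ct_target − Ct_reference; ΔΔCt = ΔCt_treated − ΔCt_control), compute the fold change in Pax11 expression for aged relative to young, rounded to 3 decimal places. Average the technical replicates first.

Mean Ct: Pax11 young 25.970; Pax11 aged 25.210; Hprt young 18.360; Hprt aged 18.410
ΔCt(young) = 25.970 − 18.360 = 7.610
ΔCt(aged) = 25.210 − 18.410 = 6.800
ΔΔCt = 6.800 − 7.610 = -0.810
Fold change = 2^(−(-0.810)) = 2^0.810 = 1.7532

1.753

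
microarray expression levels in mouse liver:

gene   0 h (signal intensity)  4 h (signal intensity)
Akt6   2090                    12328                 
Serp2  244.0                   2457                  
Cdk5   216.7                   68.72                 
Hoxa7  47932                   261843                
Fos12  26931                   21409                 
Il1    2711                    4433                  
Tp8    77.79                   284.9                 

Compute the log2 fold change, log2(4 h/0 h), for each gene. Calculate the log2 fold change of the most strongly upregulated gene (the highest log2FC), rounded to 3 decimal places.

log2(12328/2090) = 2.560  (Akt6)
log2(2457/244.0) = 3.332  (Serp2)
log2(68.72/216.7) = -1.657  (Cdk5)
log2(261843/47932) = 2.450  (Hoxa7)
log2(21409/26931) = -0.331  (Fos12)
log2(4433/2711) = 0.709  (Il1)
log2(284.9/77.79) = 1.873  (Tp8)
Serp2 is most strongly upregulated.

3.332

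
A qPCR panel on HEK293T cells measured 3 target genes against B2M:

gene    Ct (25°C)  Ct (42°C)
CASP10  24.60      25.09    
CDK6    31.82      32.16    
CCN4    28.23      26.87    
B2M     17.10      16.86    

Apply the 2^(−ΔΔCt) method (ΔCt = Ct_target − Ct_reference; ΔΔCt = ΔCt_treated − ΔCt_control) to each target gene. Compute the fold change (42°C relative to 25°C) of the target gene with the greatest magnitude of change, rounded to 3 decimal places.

CASP10: ΔΔCt = (25.09−16.86) − (24.60−17.10) = 8.23 − 7.50 = 0.73; fold change = 2^-0.73 = 0.603
CDK6: ΔΔCt = (32.16−16.86) − (31.82−17.10) = 15.30 − 14.72 = 0.58; fold change = 2^-0.58 = 0.669
CCN4: ΔΔCt = (26.87−16.86) − (28.23−17.10) = 10.01 − 11.13 = -1.12; fold change = 2^1.12 = 2.173
CCN4 has the largest |ΔΔCt| = 1.12.

2.173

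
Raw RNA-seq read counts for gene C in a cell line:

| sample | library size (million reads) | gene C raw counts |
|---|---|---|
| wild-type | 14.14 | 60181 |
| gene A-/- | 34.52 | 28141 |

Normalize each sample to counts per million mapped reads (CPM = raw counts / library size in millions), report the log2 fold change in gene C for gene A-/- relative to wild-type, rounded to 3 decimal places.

-2.384

CPM(wild-type) = 60181 / 14.14 = 4256.0820
CPM(gene A-/-) = 28141 / 34.52 = 815.2086
Fold change = 815.2086 / 4256.0820 = 0.19154
log2(0.19154) = -2.3843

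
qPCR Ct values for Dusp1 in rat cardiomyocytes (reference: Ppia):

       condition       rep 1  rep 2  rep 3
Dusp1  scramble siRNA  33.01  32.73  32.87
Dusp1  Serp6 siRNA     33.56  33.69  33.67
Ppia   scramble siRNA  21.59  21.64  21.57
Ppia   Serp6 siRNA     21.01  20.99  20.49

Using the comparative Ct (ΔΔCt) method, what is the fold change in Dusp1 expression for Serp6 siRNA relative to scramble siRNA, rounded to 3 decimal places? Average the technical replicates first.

Mean Ct: Dusp1 scramble siRNA 32.870; Dusp1 Serp6 siRNA 33.640; Ppia scramble siRNA 21.600; Ppia Serp6 siRNA 20.830
ΔCt(scramble siRNA) = 32.870 − 21.600 = 11.270
ΔCt(Serp6 siRNA) = 33.640 − 20.830 = 12.810
ΔΔCt = 12.810 − 11.270 = 1.540
Fold change = 2^(−1.540) = 0.3439

0.344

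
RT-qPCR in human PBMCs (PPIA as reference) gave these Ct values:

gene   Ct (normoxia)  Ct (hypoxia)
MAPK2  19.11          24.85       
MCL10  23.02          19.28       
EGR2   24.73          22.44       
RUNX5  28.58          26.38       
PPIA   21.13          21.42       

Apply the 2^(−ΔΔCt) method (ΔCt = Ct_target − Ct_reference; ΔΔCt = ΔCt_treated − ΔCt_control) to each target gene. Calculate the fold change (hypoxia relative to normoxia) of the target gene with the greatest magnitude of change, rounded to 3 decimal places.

MAPK2: ΔΔCt = (24.85−21.42) − (19.11−21.13) = 3.43 − (-2.02) = 5.45; fold change = 2^-5.45 = 0.023
MCL10: ΔΔCt = (19.28−21.42) − (23.02−21.13) = -2.14 − 1.89 = -4.03; fold change = 2^4.03 = 16.336
EGR2: ΔΔCt = (22.44−21.42) − (24.73−21.13) = 1.02 − 3.60 = -2.58; fold change = 2^2.58 = 5.979
RUNX5: ΔΔCt = (26.38−21.42) − (28.58−21.13) = 4.96 − 7.45 = -2.49; fold change = 2^2.49 = 5.618
MAPK2 has the largest |ΔΔCt| = 5.45.

0.023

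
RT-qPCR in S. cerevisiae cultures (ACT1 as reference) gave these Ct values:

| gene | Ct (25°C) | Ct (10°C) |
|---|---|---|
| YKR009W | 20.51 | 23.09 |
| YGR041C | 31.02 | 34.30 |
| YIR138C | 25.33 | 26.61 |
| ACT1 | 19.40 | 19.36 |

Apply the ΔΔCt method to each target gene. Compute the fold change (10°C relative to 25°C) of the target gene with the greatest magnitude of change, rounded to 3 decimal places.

YKR009W: ΔΔCt = (23.09−19.36) − (20.51−19.40) = 3.73 − 1.11 = 2.62; fold change = 2^-2.62 = 0.163
YGR041C: ΔΔCt = (34.30−19.36) − (31.02−19.40) = 14.94 − 11.62 = 3.32; fold change = 2^-3.32 = 0.100
YIR138C: ΔΔCt = (26.61−19.36) − (25.33−19.40) = 7.25 − 5.93 = 1.32; fold change = 2^-1.32 = 0.401
YGR041C has the largest |ΔΔCt| = 3.32.

0.100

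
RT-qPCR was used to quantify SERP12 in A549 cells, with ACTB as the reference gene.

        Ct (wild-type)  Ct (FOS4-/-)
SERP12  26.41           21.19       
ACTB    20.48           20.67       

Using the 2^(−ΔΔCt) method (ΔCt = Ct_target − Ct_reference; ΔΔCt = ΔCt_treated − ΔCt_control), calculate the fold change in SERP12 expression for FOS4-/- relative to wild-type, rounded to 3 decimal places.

ΔCt(wild-type) = 26.410 − 20.480 = 5.930
ΔCt(FOS4-/-) = 21.190 − 20.670 = 0.520
ΔΔCt = 0.520 − 5.930 = -5.410
Fold change = 2^(−(-5.410)) = 2^5.410 = 42.5179

42.518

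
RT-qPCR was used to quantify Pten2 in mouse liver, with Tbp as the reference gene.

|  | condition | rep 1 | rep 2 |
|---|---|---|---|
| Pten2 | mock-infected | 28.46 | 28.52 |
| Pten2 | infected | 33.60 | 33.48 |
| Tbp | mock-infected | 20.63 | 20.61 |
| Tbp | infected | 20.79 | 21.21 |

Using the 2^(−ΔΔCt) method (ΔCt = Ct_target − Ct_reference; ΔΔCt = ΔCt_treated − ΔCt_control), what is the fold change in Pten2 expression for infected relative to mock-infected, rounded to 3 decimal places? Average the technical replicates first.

Mean Ct: Pten2 mock-infected 28.490; Pten2 infected 33.540; Tbp mock-infected 20.620; Tbp infected 21.000
ΔCt(mock-infected) = 28.490 − 20.620 = 7.870
ΔCt(infected) = 33.540 − 21.000 = 12.540
ΔΔCt = 12.540 − 7.870 = 4.670
Fold change = 2^(−4.670) = 0.0393

0.039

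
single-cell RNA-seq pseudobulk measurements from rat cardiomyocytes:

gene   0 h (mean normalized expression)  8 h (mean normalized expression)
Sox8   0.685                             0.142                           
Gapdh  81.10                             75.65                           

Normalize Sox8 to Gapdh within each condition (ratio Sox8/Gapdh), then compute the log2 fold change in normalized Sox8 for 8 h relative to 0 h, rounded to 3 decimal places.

Sox8/Gapdh (0 h) = 0.685 / 81.10 = 0.0084464
Sox8/Gapdh (8 h) = 0.142 / 75.65 = 0.0018771
Fold change = 0.0018771 / 0.0084464 = 0.2222
log2(0.2222) = -2.1699

-2.170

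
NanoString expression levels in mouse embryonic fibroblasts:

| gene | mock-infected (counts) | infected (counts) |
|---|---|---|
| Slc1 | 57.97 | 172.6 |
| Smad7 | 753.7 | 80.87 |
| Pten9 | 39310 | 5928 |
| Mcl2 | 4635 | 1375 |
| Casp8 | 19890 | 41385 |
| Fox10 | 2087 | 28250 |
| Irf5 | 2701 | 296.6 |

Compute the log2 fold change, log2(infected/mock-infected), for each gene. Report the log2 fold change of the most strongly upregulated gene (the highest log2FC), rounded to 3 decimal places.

3.759

log2(172.6/57.97) = 1.574  (Slc1)
log2(80.87/753.7) = -3.220  (Smad7)
log2(5928/39310) = -2.729  (Pten9)
log2(1375/4635) = -1.753  (Mcl2)
log2(41385/19890) = 1.057  (Casp8)
log2(28250/2087) = 3.759  (Fox10)
log2(296.6/2701) = -3.187  (Irf5)
Fox10 is most strongly upregulated.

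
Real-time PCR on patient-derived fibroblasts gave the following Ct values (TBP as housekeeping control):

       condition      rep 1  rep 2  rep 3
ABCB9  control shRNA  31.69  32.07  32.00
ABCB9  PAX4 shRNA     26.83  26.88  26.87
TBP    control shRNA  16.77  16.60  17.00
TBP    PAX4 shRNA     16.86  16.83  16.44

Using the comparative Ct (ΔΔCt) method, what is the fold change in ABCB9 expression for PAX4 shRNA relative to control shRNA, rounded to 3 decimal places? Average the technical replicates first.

Mean Ct: ABCB9 control shRNA 31.920; ABCB9 PAX4 shRNA 26.860; TBP control shRNA 16.790; TBP PAX4 shRNA 16.710
ΔCt(control shRNA) = 31.920 − 16.790 = 15.130
ΔCt(PAX4 shRNA) = 26.860 − 16.710 = 10.150
ΔΔCt = 10.150 − 15.130 = -4.980
Fold change = 2^(−(-4.980)) = 2^4.980 = 31.5594

31.559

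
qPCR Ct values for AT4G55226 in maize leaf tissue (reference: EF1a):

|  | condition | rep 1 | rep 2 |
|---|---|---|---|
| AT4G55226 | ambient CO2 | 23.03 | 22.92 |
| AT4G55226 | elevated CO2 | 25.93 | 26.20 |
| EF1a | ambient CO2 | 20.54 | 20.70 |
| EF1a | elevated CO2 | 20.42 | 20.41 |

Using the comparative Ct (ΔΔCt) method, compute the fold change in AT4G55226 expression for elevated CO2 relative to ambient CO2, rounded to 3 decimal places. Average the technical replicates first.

Mean Ct: AT4G55226 ambient CO2 22.975; AT4G55226 elevated CO2 26.065; EF1a ambient CO2 20.620; EF1a elevated CO2 20.415
ΔCt(ambient CO2) = 22.975 − 20.620 = 2.355
ΔCt(elevated CO2) = 26.065 − 20.415 = 5.650
ΔΔCt = 5.650 − 2.355 = 3.295
Fold change = 2^(−3.295) = 0.1019

0.102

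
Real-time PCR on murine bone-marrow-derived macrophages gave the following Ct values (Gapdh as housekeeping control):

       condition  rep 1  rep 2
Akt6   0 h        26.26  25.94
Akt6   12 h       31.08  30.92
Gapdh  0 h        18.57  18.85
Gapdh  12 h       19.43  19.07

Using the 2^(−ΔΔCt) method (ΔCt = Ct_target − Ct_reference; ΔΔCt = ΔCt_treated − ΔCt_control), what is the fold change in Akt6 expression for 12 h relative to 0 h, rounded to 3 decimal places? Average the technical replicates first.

Mean Ct: Akt6 0 h 26.100; Akt6 12 h 31.000; Gapdh 0 h 18.710; Gapdh 12 h 19.250
ΔCt(0 h) = 26.100 − 18.710 = 7.390
ΔCt(12 h) = 31.000 − 19.250 = 11.750
ΔΔCt = 11.750 − 7.390 = 4.360
Fold change = 2^(−4.360) = 0.0487

0.049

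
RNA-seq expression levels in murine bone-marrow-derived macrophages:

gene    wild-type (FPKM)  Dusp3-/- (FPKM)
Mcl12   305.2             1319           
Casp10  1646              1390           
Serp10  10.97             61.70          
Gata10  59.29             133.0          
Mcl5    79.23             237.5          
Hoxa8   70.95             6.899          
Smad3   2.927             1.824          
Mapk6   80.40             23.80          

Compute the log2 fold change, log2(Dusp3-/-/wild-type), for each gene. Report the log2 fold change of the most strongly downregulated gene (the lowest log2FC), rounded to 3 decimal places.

log2(1319/305.2) = 2.112  (Mcl12)
log2(1390/1646) = -0.244  (Casp10)
log2(61.70/10.97) = 2.492  (Serp10)
log2(133.0/59.29) = 1.166  (Gata10)
log2(237.5/79.23) = 1.584  (Mcl5)
log2(6.899/70.95) = -3.362  (Hoxa8)
log2(1.824/2.927) = -0.682  (Smad3)
log2(23.80/80.40) = -1.756  (Mapk6)
Hoxa8 is most strongly downregulated.

-3.362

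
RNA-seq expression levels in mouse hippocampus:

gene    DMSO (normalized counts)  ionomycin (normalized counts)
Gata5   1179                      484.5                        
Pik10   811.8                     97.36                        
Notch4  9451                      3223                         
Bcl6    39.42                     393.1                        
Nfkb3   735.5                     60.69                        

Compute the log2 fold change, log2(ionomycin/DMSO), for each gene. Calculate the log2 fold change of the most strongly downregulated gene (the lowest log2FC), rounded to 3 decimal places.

log2(484.5/1179) = -1.283  (Gata5)
log2(97.36/811.8) = -3.060  (Pik10)
log2(3223/9451) = -1.552  (Notch4)
log2(393.1/39.42) = 3.318  (Bcl6)
log2(60.69/735.5) = -3.599  (Nfkb3)
Nfkb3 is most strongly downregulated.

-3.599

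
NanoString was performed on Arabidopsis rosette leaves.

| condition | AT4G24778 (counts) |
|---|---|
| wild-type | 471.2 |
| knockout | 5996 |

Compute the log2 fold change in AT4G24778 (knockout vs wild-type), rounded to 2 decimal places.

3.67

Fold change = 5996 / 471.2 = 12.7250
log2(12.7250) = 3.670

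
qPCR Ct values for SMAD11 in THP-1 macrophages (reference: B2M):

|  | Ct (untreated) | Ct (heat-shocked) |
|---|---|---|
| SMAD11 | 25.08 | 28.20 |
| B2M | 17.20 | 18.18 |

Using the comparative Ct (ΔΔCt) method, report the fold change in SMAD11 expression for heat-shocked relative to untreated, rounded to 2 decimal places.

0.23

ΔCt(untreated) = 25.080 − 17.200 = 7.880
ΔCt(heat-shocked) = 28.200 − 18.180 = 10.020
ΔΔCt = 10.020 − 7.880 = 2.140
Fold change = 2^(−2.140) = 0.227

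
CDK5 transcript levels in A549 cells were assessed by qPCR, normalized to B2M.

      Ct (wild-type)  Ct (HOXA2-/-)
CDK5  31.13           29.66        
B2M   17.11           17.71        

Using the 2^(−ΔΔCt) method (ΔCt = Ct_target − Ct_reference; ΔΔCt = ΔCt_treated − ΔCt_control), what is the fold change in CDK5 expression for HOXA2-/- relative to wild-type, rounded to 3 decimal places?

ΔCt(wild-type) = 31.130 − 17.110 = 14.020
ΔCt(HOXA2-/-) = 29.660 − 17.710 = 11.950
ΔΔCt = 11.950 − 14.020 = -2.070
Fold change = 2^(−(-2.070)) = 2^2.070 = 4.1989

4.199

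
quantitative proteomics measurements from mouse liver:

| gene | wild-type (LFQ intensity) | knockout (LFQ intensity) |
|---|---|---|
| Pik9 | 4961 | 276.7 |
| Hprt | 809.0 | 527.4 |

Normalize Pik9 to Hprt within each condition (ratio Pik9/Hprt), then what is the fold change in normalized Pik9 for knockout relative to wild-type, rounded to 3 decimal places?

Pik9/Hprt (wild-type) = 4961 / 809.0 = 6.1323
Pik9/Hprt (knockout) = 276.7 / 527.4 = 0.52465
Fold change = 0.52465 / 6.1323 = 0.0856

0.086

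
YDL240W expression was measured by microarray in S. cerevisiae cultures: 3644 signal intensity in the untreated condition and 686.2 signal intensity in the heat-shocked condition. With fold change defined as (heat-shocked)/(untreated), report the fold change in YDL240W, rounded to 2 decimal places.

Fold change = 686.2 / 3644 = 0.188
YDL240W is downregulated.

0.19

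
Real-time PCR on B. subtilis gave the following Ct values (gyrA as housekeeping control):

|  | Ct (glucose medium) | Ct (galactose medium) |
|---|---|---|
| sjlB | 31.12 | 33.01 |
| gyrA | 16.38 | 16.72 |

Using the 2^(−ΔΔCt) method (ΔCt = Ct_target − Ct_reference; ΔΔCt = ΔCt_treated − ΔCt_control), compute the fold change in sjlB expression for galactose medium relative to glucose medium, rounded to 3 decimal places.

ΔCt(glucose medium) = 31.120 − 16.380 = 14.740
ΔCt(galactose medium) = 33.010 − 16.720 = 16.290
ΔΔCt = 16.290 − 14.740 = 1.550
Fold change = 2^(−1.550) = 0.3415

0.342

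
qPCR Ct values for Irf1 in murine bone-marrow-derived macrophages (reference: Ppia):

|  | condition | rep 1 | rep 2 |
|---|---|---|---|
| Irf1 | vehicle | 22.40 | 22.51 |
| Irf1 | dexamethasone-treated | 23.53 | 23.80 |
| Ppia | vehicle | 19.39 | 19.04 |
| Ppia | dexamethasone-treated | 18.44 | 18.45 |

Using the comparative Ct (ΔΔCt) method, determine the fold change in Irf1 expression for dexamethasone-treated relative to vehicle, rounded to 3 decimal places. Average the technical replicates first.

0.253

Mean Ct: Irf1 vehicle 22.455; Irf1 dexamethasone-treated 23.665; Ppia vehicle 19.215; Ppia dexamethasone-treated 18.445
ΔCt(vehicle) = 22.455 − 19.215 = 3.240
ΔCt(dexamethasone-treated) = 23.665 − 18.445 = 5.220
ΔΔCt = 5.220 − 3.240 = 1.980
Fold change = 2^(−1.980) = 0.2535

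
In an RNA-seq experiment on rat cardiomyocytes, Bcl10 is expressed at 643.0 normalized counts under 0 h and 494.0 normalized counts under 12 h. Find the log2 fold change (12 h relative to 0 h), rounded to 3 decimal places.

Fold change = 494.0 / 643.0 = 0.7683
log2(0.7683) = -0.3803

-0.380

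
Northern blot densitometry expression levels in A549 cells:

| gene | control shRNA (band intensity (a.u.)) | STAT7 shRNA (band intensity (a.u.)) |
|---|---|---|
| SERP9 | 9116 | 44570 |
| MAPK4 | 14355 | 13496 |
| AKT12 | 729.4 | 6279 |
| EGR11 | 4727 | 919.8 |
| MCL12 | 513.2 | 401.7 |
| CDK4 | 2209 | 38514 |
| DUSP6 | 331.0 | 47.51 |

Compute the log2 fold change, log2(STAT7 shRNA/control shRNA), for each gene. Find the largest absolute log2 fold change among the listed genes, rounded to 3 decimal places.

log2(44570/9116) = 2.290  (SERP9)
log2(13496/14355) = -0.089  (MAPK4)
log2(6279/729.4) = 3.106  (AKT12)
log2(919.8/4727) = -2.362  (EGR11)
log2(401.7/513.2) = -0.353  (MCL12)
log2(38514/2209) = 4.124  (CDK4)
log2(47.51/331.0) = -2.801  (DUSP6)
The largest magnitude belongs to CDK4.

4.124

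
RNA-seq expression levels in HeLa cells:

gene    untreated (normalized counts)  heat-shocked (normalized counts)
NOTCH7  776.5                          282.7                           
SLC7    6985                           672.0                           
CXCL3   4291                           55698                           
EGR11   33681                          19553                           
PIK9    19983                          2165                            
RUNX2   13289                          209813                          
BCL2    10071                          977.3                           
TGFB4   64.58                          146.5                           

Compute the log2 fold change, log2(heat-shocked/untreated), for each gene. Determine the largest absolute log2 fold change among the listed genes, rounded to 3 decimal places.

log2(282.7/776.5) = -1.458  (NOTCH7)
log2(672.0/6985) = -3.378  (SLC7)
log2(55698/4291) = 3.698  (CXCL3)
log2(19553/33681) = -0.785  (EGR11)
log2(2165/19983) = -3.206  (PIK9)
log2(209813/13289) = 3.981  (RUNX2)
log2(977.3/10071) = -3.365  (BCL2)
log2(146.5/64.58) = 1.182  (TGFB4)
The largest magnitude belongs to RUNX2.

3.981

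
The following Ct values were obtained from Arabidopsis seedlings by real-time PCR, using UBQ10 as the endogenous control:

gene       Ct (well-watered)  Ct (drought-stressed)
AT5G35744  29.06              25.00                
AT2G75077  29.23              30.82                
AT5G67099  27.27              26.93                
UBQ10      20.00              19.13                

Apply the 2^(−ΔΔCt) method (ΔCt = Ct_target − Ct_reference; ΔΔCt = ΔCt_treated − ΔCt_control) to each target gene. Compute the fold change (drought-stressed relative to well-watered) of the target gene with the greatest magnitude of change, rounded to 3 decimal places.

AT5G35744: ΔΔCt = (25.00−19.13) − (29.06−20.00) = 5.87 − 9.06 = -3.19; fold change = 2^3.19 = 9.126
AT2G75077: ΔΔCt = (30.82−19.13) − (29.23−20.00) = 11.69 − 9.23 = 2.46; fold change = 2^-2.46 = 0.182
AT5G67099: ΔΔCt = (26.93−19.13) − (27.27−20.00) = 7.80 − 7.27 = 0.53; fold change = 2^-0.53 = 0.693
AT5G35744 has the largest |ΔΔCt| = 3.19.

9.126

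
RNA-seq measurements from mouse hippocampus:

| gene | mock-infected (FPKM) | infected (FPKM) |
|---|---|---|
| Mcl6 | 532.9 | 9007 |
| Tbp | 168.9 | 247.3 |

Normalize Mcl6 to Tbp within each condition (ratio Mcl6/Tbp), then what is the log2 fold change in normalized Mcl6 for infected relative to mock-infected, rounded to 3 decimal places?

Mcl6/Tbp (mock-infected) = 532.9 / 168.9 = 3.1551
Mcl6/Tbp (infected) = 9007 / 247.3 = 36.421
Fold change = 36.421 / 3.1551 = 11.5436
log2(11.5436) = 3.5290

3.529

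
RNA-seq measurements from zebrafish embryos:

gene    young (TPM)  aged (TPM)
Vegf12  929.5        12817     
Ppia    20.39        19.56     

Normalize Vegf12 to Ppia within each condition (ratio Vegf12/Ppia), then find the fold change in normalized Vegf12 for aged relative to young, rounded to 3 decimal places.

14.374

Vegf12/Ppia (young) = 929.5 / 20.39 = 45.586
Vegf12/Ppia (aged) = 12817 / 19.56 = 655.27
Fold change = 655.27 / 45.586 = 14.3743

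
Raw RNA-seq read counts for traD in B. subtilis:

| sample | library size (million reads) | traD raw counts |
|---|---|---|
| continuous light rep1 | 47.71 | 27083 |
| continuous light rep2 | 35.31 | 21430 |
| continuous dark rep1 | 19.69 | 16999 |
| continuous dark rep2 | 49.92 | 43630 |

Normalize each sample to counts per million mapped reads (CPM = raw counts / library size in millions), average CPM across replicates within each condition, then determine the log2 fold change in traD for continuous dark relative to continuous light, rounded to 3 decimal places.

0.565

CPM(continuous light rep1) = 27083 / 47.71 = 567.6588
CPM(continuous light rep2) = 21430 / 35.31 = 606.9102
CPM(continuous dark rep1) = 16999 / 19.69 = 863.3316
CPM(continuous dark rep2) = 43630 / 49.92 = 873.9984
mean CPM(continuous light) = 587.2845; mean CPM(continuous dark) = 868.6650
Fold change = 868.6650 / 587.2845 = 1.47912
log2(1.47912) = 0.5647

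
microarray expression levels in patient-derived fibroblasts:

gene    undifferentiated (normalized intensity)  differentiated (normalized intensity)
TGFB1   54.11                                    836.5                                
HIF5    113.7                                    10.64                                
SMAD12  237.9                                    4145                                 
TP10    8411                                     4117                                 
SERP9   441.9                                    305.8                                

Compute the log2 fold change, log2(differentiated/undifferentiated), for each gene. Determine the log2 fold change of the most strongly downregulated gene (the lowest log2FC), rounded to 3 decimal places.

log2(836.5/54.11) = 3.950  (TGFB1)
log2(10.64/113.7) = -3.418  (HIF5)
log2(4145/237.9) = 4.123  (SMAD12)
log2(4117/8411) = -1.031  (TP10)
log2(305.8/441.9) = -0.531  (SERP9)
HIF5 is most strongly downregulated.

-3.418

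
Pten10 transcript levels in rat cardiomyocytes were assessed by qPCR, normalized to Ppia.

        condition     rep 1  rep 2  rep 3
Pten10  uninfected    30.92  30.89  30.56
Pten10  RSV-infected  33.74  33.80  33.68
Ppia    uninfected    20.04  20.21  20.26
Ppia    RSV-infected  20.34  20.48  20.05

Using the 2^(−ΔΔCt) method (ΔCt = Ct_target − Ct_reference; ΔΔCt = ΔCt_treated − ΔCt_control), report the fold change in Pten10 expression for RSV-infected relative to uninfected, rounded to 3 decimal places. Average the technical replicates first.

Mean Ct: Pten10 uninfected 30.790; Pten10 RSV-infected 33.740; Ppia uninfected 20.170; Ppia RSV-infected 20.290
ΔCt(uninfected) = 30.790 − 20.170 = 10.620
ΔCt(RSV-infected) = 33.740 − 20.290 = 13.450
ΔΔCt = 13.450 − 10.620 = 2.830
Fold change = 2^(−2.830) = 0.1406

0.141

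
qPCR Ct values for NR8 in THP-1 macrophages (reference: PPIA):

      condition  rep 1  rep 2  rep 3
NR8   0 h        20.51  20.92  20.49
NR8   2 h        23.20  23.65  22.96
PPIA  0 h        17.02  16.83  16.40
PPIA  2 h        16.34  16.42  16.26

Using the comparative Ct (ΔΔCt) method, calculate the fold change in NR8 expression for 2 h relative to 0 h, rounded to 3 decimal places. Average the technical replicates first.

Mean Ct: NR8 0 h 20.640; NR8 2 h 23.270; PPIA 0 h 16.750; PPIA 2 h 16.340
ΔCt(0 h) = 20.640 − 16.750 = 3.890
ΔCt(2 h) = 23.270 − 16.340 = 6.930
ΔΔCt = 6.930 − 3.890 = 3.040
Fold change = 2^(−3.040) = 0.1216

0.122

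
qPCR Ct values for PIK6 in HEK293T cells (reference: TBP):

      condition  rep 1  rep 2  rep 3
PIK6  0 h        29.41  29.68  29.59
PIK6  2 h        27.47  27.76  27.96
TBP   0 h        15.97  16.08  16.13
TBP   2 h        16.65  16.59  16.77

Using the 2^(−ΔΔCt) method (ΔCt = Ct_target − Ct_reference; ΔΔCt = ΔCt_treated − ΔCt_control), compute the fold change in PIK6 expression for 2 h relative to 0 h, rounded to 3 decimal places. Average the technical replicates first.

Mean Ct: PIK6 0 h 29.560; PIK6 2 h 27.730; TBP 0 h 16.060; TBP 2 h 16.670
ΔCt(0 h) = 29.560 − 16.060 = 13.500
ΔCt(2 h) = 27.730 − 16.670 = 11.060
ΔΔCt = 11.060 − 13.500 = -2.440
Fold change = 2^(−(-2.440)) = 2^2.440 = 5.4264

5.426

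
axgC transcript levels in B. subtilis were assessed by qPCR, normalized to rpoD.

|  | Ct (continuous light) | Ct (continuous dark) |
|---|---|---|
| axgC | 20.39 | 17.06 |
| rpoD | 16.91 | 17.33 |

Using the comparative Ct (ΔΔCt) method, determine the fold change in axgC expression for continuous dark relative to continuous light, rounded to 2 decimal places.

ΔCt(continuous light) = 20.390 − 16.910 = 3.480
ΔCt(continuous dark) = 17.060 − 17.330 = -0.270
ΔΔCt = -0.270 − 3.480 = -3.750
Fold change = 2^(−(-3.750)) = 2^3.750 = 13.454

13.45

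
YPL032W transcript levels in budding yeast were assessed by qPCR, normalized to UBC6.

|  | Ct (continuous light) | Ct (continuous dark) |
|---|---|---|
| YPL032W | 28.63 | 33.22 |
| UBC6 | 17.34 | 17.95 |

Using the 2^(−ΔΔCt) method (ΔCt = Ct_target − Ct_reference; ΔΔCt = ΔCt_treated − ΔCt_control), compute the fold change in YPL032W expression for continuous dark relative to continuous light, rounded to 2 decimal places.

0.06

ΔCt(continuous light) = 28.630 − 17.340 = 11.290
ΔCt(continuous dark) = 33.220 − 17.950 = 15.270
ΔΔCt = 15.270 − 11.290 = 3.980
Fold change = 2^(−3.980) = 0.063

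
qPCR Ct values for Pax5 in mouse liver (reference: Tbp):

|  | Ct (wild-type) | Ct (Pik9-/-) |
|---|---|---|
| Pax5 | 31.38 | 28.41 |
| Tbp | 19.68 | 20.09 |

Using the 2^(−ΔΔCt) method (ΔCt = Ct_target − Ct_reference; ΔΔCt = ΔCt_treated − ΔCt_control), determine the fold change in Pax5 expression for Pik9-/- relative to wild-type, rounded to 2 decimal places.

ΔCt(wild-type) = 31.380 − 19.680 = 11.700
ΔCt(Pik9-/-) = 28.410 − 20.090 = 8.320
ΔΔCt = 8.320 − 11.700 = -3.380
Fold change = 2^(−(-3.380)) = 2^3.380 = 10.411

10.41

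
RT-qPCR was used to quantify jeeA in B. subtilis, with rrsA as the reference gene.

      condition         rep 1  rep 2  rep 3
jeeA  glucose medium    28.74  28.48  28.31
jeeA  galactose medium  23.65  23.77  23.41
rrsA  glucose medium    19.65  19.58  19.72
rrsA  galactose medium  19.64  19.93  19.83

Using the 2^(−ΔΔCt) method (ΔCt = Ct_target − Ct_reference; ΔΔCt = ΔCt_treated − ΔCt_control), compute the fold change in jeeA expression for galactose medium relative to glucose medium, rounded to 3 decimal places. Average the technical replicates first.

33.128

Mean Ct: jeeA glucose medium 28.510; jeeA galactose medium 23.610; rrsA glucose medium 19.650; rrsA galactose medium 19.800
ΔCt(glucose medium) = 28.510 − 19.650 = 8.860
ΔCt(galactose medium) = 23.610 − 19.800 = 3.810
ΔΔCt = 3.810 − 8.860 = -5.050
Fold change = 2^(−(-5.050)) = 2^5.050 = 33.1285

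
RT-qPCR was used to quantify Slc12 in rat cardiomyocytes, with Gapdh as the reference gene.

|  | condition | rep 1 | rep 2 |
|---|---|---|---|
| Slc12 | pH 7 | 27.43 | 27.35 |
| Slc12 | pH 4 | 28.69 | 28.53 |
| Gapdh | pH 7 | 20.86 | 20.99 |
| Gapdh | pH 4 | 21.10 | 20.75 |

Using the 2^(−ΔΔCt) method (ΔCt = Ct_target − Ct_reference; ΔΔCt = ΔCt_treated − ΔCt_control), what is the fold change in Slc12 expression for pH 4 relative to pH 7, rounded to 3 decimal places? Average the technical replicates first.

Mean Ct: Slc12 pH 7 27.390; Slc12 pH 4 28.610; Gapdh pH 7 20.925; Gapdh pH 4 20.925
ΔCt(pH 7) = 27.390 − 20.925 = 6.465
ΔCt(pH 4) = 28.610 − 20.925 = 7.685
ΔΔCt = 7.685 − 6.465 = 1.220
Fold change = 2^(−1.220) = 0.4293

0.429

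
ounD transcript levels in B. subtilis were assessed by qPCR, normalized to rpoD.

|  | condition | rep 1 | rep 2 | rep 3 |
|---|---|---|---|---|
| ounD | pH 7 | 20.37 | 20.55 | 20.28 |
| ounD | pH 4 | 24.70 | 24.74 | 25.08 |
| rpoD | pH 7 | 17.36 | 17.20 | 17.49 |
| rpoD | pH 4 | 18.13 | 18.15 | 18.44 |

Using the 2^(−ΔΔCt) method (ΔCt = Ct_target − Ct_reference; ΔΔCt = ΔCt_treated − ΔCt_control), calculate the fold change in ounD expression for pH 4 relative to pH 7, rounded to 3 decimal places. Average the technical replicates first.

Mean Ct: ounD pH 7 20.400; ounD pH 4 24.840; rpoD pH 7 17.350; rpoD pH 4 18.240
ΔCt(pH 7) = 20.400 − 17.350 = 3.050
ΔCt(pH 4) = 24.840 − 18.240 = 6.600
ΔΔCt = 6.600 − 3.050 = 3.550
Fold change = 2^(−3.550) = 0.0854

0.085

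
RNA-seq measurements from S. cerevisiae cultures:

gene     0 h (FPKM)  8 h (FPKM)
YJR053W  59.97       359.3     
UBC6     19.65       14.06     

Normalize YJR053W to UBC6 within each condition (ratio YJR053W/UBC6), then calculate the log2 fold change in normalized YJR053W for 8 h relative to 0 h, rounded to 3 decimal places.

YJR053W/UBC6 (0 h) = 59.97 / 19.65 = 3.0519
YJR053W/UBC6 (8 h) = 359.3 / 14.06 = 25.555
Fold change = 25.555 / 3.0519 = 8.3734
log2(8.3734) = 3.0658

3.066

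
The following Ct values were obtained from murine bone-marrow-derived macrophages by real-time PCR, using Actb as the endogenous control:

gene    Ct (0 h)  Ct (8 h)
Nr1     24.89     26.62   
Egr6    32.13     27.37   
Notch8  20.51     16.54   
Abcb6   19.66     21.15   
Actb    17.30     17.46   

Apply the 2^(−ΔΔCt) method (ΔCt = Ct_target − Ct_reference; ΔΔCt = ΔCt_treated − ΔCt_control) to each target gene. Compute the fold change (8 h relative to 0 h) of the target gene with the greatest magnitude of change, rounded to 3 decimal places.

30.274

Nr1: ΔΔCt = (26.62−17.46) − (24.89−17.30) = 9.16 − 7.59 = 1.57; fold change = 2^-1.57 = 0.337
Egr6: ΔΔCt = (27.37−17.46) − (32.13−17.30) = 9.91 − 14.83 = -4.92; fold change = 2^4.92 = 30.274
Notch8: ΔΔCt = (16.54−17.46) − (20.51−17.30) = -0.92 − 3.21 = -4.13; fold change = 2^4.13 = 17.509
Abcb6: ΔΔCt = (21.15−17.46) − (19.66−17.30) = 3.69 − 2.36 = 1.33; fold change = 2^-1.33 = 0.398
Egr6 has the largest |ΔΔCt| = 4.92.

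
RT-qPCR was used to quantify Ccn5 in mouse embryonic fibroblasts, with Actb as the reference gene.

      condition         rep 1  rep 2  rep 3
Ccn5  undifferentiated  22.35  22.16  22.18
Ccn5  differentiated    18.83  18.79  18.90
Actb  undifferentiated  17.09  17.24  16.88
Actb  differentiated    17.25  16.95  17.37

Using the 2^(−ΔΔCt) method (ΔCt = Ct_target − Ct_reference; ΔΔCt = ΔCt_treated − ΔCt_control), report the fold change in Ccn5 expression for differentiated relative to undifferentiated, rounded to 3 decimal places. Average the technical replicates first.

11.392

Mean Ct: Ccn5 undifferentiated 22.230; Ccn5 differentiated 18.840; Actb undifferentiated 17.070; Actb differentiated 17.190
ΔCt(undifferentiated) = 22.230 − 17.070 = 5.160
ΔCt(differentiated) = 18.840 − 17.190 = 1.650
ΔΔCt = 1.650 − 5.160 = -3.510
Fold change = 2^(−(-3.510)) = 2^3.510 = 11.3924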